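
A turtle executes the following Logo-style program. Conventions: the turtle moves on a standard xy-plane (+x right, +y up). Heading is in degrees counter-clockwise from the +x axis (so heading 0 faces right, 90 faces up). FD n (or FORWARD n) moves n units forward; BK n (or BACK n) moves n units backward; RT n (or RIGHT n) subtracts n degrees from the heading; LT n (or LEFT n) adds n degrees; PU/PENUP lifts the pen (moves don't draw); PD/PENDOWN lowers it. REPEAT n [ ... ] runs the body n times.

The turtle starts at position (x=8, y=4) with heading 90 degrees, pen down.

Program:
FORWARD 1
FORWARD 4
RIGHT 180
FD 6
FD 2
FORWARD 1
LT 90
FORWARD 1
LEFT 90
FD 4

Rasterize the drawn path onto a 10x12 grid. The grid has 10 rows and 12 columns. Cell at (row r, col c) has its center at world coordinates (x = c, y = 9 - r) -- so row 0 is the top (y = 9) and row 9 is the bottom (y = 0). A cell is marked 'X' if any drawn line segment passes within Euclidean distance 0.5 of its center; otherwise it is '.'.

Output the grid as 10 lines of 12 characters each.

Answer: ........X...
........X...
........X...
........X...
........X...
........XX..
........XX..
........XX..
........XX..
........XX..

Derivation:
Segment 0: (8,4) -> (8,5)
Segment 1: (8,5) -> (8,9)
Segment 2: (8,9) -> (8,3)
Segment 3: (8,3) -> (8,1)
Segment 4: (8,1) -> (8,0)
Segment 5: (8,0) -> (9,0)
Segment 6: (9,0) -> (9,4)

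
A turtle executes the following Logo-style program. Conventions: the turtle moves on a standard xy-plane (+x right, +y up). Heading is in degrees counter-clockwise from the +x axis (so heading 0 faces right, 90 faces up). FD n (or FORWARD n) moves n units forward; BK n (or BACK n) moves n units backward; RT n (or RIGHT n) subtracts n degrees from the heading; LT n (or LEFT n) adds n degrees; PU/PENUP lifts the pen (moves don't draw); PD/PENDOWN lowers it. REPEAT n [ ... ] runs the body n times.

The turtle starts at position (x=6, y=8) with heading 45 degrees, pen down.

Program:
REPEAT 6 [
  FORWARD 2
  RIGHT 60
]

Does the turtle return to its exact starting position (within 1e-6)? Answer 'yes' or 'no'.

Answer: yes

Derivation:
Executing turtle program step by step:
Start: pos=(6,8), heading=45, pen down
REPEAT 6 [
  -- iteration 1/6 --
  FD 2: (6,8) -> (7.414,9.414) [heading=45, draw]
  RT 60: heading 45 -> 345
  -- iteration 2/6 --
  FD 2: (7.414,9.414) -> (9.346,8.897) [heading=345, draw]
  RT 60: heading 345 -> 285
  -- iteration 3/6 --
  FD 2: (9.346,8.897) -> (9.864,6.965) [heading=285, draw]
  RT 60: heading 285 -> 225
  -- iteration 4/6 --
  FD 2: (9.864,6.965) -> (8.449,5.551) [heading=225, draw]
  RT 60: heading 225 -> 165
  -- iteration 5/6 --
  FD 2: (8.449,5.551) -> (6.518,6.068) [heading=165, draw]
  RT 60: heading 165 -> 105
  -- iteration 6/6 --
  FD 2: (6.518,6.068) -> (6,8) [heading=105, draw]
  RT 60: heading 105 -> 45
]
Final: pos=(6,8), heading=45, 6 segment(s) drawn

Start position: (6, 8)
Final position: (6, 8)
Distance = 0; < 1e-6 -> CLOSED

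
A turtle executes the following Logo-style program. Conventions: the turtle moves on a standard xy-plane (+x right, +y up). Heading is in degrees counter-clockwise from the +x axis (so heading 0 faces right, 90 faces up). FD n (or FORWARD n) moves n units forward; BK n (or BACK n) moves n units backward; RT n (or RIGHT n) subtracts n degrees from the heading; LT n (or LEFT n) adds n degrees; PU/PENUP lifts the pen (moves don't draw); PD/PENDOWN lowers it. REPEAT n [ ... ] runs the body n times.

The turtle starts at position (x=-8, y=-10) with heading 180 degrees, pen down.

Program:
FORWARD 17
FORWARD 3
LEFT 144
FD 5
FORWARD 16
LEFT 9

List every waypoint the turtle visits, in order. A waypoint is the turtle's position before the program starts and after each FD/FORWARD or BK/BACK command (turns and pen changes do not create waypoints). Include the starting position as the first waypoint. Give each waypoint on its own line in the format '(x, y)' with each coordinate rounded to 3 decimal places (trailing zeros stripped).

Answer: (-8, -10)
(-25, -10)
(-28, -10)
(-23.955, -12.939)
(-11.011, -22.343)

Derivation:
Executing turtle program step by step:
Start: pos=(-8,-10), heading=180, pen down
FD 17: (-8,-10) -> (-25,-10) [heading=180, draw]
FD 3: (-25,-10) -> (-28,-10) [heading=180, draw]
LT 144: heading 180 -> 324
FD 5: (-28,-10) -> (-23.955,-12.939) [heading=324, draw]
FD 16: (-23.955,-12.939) -> (-11.011,-22.343) [heading=324, draw]
LT 9: heading 324 -> 333
Final: pos=(-11.011,-22.343), heading=333, 4 segment(s) drawn
Waypoints (5 total):
(-8, -10)
(-25, -10)
(-28, -10)
(-23.955, -12.939)
(-11.011, -22.343)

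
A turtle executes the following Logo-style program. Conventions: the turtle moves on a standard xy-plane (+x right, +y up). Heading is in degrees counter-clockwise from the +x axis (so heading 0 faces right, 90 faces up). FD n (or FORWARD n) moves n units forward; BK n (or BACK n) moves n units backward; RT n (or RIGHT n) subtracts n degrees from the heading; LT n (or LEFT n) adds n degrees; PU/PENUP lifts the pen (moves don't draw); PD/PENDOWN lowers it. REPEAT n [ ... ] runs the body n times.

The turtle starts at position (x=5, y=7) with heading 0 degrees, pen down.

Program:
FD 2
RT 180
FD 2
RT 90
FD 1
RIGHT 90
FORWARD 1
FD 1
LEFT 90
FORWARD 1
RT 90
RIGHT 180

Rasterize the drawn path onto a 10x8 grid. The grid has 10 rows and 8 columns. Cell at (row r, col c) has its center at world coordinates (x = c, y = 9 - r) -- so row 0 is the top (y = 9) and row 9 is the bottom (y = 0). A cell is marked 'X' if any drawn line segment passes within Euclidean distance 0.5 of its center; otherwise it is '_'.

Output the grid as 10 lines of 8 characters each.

Answer: _______X
_____XXX
_____XXX
________
________
________
________
________
________
________

Derivation:
Segment 0: (5,7) -> (7,7)
Segment 1: (7,7) -> (5,7)
Segment 2: (5,7) -> (5,8)
Segment 3: (5,8) -> (6,8)
Segment 4: (6,8) -> (7,8)
Segment 5: (7,8) -> (7,9)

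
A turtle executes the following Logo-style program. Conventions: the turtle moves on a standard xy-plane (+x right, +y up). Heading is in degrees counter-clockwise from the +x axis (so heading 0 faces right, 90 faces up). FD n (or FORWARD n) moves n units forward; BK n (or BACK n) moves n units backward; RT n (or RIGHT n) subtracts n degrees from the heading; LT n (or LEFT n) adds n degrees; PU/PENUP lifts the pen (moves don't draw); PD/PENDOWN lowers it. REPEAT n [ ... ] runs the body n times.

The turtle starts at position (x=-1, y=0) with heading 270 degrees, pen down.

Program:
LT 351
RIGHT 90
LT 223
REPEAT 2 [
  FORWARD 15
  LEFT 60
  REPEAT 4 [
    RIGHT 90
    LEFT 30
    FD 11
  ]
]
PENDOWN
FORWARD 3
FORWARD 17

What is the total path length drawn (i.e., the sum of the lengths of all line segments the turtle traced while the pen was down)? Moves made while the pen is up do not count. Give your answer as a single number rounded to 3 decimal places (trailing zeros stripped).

Answer: 138

Derivation:
Executing turtle program step by step:
Start: pos=(-1,0), heading=270, pen down
LT 351: heading 270 -> 261
RT 90: heading 261 -> 171
LT 223: heading 171 -> 34
REPEAT 2 [
  -- iteration 1/2 --
  FD 15: (-1,0) -> (11.436,8.388) [heading=34, draw]
  LT 60: heading 34 -> 94
  REPEAT 4 [
    -- iteration 1/4 --
    RT 90: heading 94 -> 4
    LT 30: heading 4 -> 34
    FD 11: (11.436,8.388) -> (20.555,14.539) [heading=34, draw]
    -- iteration 2/4 --
    RT 90: heading 34 -> 304
    LT 30: heading 304 -> 334
    FD 11: (20.555,14.539) -> (30.442,9.717) [heading=334, draw]
    -- iteration 3/4 --
    RT 90: heading 334 -> 244
    LT 30: heading 244 -> 274
    FD 11: (30.442,9.717) -> (31.209,-1.256) [heading=274, draw]
    -- iteration 4/4 --
    RT 90: heading 274 -> 184
    LT 30: heading 184 -> 214
    FD 11: (31.209,-1.256) -> (22.09,-7.407) [heading=214, draw]
  ]
  -- iteration 2/2 --
  FD 15: (22.09,-7.407) -> (9.654,-15.795) [heading=214, draw]
  LT 60: heading 214 -> 274
  REPEAT 4 [
    -- iteration 1/4 --
    RT 90: heading 274 -> 184
    LT 30: heading 184 -> 214
    FD 11: (9.654,-15.795) -> (0.535,-21.946) [heading=214, draw]
    -- iteration 2/4 --
    RT 90: heading 214 -> 124
    LT 30: heading 124 -> 154
    FD 11: (0.535,-21.946) -> (-9.352,-17.124) [heading=154, draw]
    -- iteration 3/4 --
    RT 90: heading 154 -> 64
    LT 30: heading 64 -> 94
    FD 11: (-9.352,-17.124) -> (-10.119,-6.151) [heading=94, draw]
    -- iteration 4/4 --
    RT 90: heading 94 -> 4
    LT 30: heading 4 -> 34
    FD 11: (-10.119,-6.151) -> (-1,0) [heading=34, draw]
  ]
]
PD: pen down
FD 3: (-1,0) -> (1.487,1.678) [heading=34, draw]
FD 17: (1.487,1.678) -> (15.581,11.184) [heading=34, draw]
Final: pos=(15.581,11.184), heading=34, 12 segment(s) drawn

Segment lengths:
  seg 1: (-1,0) -> (11.436,8.388), length = 15
  seg 2: (11.436,8.388) -> (20.555,14.539), length = 11
  seg 3: (20.555,14.539) -> (30.442,9.717), length = 11
  seg 4: (30.442,9.717) -> (31.209,-1.256), length = 11
  seg 5: (31.209,-1.256) -> (22.09,-7.407), length = 11
  seg 6: (22.09,-7.407) -> (9.654,-15.795), length = 15
  seg 7: (9.654,-15.795) -> (0.535,-21.946), length = 11
  seg 8: (0.535,-21.946) -> (-9.352,-17.124), length = 11
  seg 9: (-9.352,-17.124) -> (-10.119,-6.151), length = 11
  seg 10: (-10.119,-6.151) -> (-1,0), length = 11
  seg 11: (-1,0) -> (1.487,1.678), length = 3
  seg 12: (1.487,1.678) -> (15.581,11.184), length = 17
Total = 138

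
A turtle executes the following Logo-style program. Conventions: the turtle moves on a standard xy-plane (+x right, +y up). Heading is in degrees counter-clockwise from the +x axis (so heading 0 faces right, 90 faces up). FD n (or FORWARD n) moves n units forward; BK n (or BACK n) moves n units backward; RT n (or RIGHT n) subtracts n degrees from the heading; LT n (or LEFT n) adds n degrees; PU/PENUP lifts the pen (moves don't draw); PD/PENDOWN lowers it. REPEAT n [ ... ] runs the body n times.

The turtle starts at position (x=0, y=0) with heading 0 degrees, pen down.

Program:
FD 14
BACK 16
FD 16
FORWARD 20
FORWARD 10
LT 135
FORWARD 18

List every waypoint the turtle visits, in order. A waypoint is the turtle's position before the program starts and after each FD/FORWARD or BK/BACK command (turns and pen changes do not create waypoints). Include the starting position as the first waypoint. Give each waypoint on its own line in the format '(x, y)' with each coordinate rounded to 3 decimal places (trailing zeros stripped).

Executing turtle program step by step:
Start: pos=(0,0), heading=0, pen down
FD 14: (0,0) -> (14,0) [heading=0, draw]
BK 16: (14,0) -> (-2,0) [heading=0, draw]
FD 16: (-2,0) -> (14,0) [heading=0, draw]
FD 20: (14,0) -> (34,0) [heading=0, draw]
FD 10: (34,0) -> (44,0) [heading=0, draw]
LT 135: heading 0 -> 135
FD 18: (44,0) -> (31.272,12.728) [heading=135, draw]
Final: pos=(31.272,12.728), heading=135, 6 segment(s) drawn
Waypoints (7 total):
(0, 0)
(14, 0)
(-2, 0)
(14, 0)
(34, 0)
(44, 0)
(31.272, 12.728)

Answer: (0, 0)
(14, 0)
(-2, 0)
(14, 0)
(34, 0)
(44, 0)
(31.272, 12.728)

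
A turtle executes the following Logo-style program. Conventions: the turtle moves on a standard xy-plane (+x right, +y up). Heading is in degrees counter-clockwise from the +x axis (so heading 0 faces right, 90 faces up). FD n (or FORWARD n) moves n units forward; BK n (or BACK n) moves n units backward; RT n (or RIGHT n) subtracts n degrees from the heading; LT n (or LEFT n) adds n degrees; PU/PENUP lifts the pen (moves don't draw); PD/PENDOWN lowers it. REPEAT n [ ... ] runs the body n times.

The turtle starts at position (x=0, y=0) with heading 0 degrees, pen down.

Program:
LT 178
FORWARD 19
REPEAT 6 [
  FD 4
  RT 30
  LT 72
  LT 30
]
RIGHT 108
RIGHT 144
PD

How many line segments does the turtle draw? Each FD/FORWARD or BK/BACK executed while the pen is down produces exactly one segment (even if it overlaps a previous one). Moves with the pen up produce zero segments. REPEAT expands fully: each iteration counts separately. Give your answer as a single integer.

Executing turtle program step by step:
Start: pos=(0,0), heading=0, pen down
LT 178: heading 0 -> 178
FD 19: (0,0) -> (-18.988,0.663) [heading=178, draw]
REPEAT 6 [
  -- iteration 1/6 --
  FD 4: (-18.988,0.663) -> (-22.986,0.803) [heading=178, draw]
  RT 30: heading 178 -> 148
  LT 72: heading 148 -> 220
  LT 30: heading 220 -> 250
  -- iteration 2/6 --
  FD 4: (-22.986,0.803) -> (-24.354,-2.956) [heading=250, draw]
  RT 30: heading 250 -> 220
  LT 72: heading 220 -> 292
  LT 30: heading 292 -> 322
  -- iteration 3/6 --
  FD 4: (-24.354,-2.956) -> (-21.202,-5.419) [heading=322, draw]
  RT 30: heading 322 -> 292
  LT 72: heading 292 -> 4
  LT 30: heading 4 -> 34
  -- iteration 4/6 --
  FD 4: (-21.202,-5.419) -> (-17.886,-3.182) [heading=34, draw]
  RT 30: heading 34 -> 4
  LT 72: heading 4 -> 76
  LT 30: heading 76 -> 106
  -- iteration 5/6 --
  FD 4: (-17.886,-3.182) -> (-18.988,0.663) [heading=106, draw]
  RT 30: heading 106 -> 76
  LT 72: heading 76 -> 148
  LT 30: heading 148 -> 178
  -- iteration 6/6 --
  FD 4: (-18.988,0.663) -> (-22.986,0.803) [heading=178, draw]
  RT 30: heading 178 -> 148
  LT 72: heading 148 -> 220
  LT 30: heading 220 -> 250
]
RT 108: heading 250 -> 142
RT 144: heading 142 -> 358
PD: pen down
Final: pos=(-22.986,0.803), heading=358, 7 segment(s) drawn
Segments drawn: 7

Answer: 7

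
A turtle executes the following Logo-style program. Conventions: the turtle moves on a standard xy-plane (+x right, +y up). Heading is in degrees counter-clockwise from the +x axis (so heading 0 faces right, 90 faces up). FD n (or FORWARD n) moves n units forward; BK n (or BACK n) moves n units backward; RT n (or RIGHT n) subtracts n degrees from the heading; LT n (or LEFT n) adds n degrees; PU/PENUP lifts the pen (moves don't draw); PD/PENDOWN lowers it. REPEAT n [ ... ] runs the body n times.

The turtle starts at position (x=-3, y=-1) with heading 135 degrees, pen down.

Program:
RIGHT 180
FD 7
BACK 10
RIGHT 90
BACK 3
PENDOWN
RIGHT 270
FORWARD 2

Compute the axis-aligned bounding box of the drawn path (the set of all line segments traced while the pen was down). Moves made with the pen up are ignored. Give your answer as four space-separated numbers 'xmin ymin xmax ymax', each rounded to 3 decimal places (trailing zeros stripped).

Answer: -5.121 -5.95 1.95 3.243

Derivation:
Executing turtle program step by step:
Start: pos=(-3,-1), heading=135, pen down
RT 180: heading 135 -> 315
FD 7: (-3,-1) -> (1.95,-5.95) [heading=315, draw]
BK 10: (1.95,-5.95) -> (-5.121,1.121) [heading=315, draw]
RT 90: heading 315 -> 225
BK 3: (-5.121,1.121) -> (-3,3.243) [heading=225, draw]
PD: pen down
RT 270: heading 225 -> 315
FD 2: (-3,3.243) -> (-1.586,1.828) [heading=315, draw]
Final: pos=(-1.586,1.828), heading=315, 4 segment(s) drawn

Segment endpoints: x in {-5.121, -3, -3, -1.586, 1.95}, y in {-5.95, -1, 1.121, 1.828, 3.243}
xmin=-5.121, ymin=-5.95, xmax=1.95, ymax=3.243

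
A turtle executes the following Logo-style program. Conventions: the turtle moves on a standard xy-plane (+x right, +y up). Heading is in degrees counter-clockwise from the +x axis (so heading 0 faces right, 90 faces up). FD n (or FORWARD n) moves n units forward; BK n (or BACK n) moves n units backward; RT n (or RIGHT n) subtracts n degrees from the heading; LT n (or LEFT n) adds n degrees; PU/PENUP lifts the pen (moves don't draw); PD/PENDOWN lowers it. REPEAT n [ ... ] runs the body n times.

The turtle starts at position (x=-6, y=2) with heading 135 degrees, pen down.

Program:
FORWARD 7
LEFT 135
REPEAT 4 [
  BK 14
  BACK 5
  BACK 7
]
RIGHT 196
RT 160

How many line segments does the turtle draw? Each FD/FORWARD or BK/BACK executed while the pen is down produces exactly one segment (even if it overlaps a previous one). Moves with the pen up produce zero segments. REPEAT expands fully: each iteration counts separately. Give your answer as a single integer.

Executing turtle program step by step:
Start: pos=(-6,2), heading=135, pen down
FD 7: (-6,2) -> (-10.95,6.95) [heading=135, draw]
LT 135: heading 135 -> 270
REPEAT 4 [
  -- iteration 1/4 --
  BK 14: (-10.95,6.95) -> (-10.95,20.95) [heading=270, draw]
  BK 5: (-10.95,20.95) -> (-10.95,25.95) [heading=270, draw]
  BK 7: (-10.95,25.95) -> (-10.95,32.95) [heading=270, draw]
  -- iteration 2/4 --
  BK 14: (-10.95,32.95) -> (-10.95,46.95) [heading=270, draw]
  BK 5: (-10.95,46.95) -> (-10.95,51.95) [heading=270, draw]
  BK 7: (-10.95,51.95) -> (-10.95,58.95) [heading=270, draw]
  -- iteration 3/4 --
  BK 14: (-10.95,58.95) -> (-10.95,72.95) [heading=270, draw]
  BK 5: (-10.95,72.95) -> (-10.95,77.95) [heading=270, draw]
  BK 7: (-10.95,77.95) -> (-10.95,84.95) [heading=270, draw]
  -- iteration 4/4 --
  BK 14: (-10.95,84.95) -> (-10.95,98.95) [heading=270, draw]
  BK 5: (-10.95,98.95) -> (-10.95,103.95) [heading=270, draw]
  BK 7: (-10.95,103.95) -> (-10.95,110.95) [heading=270, draw]
]
RT 196: heading 270 -> 74
RT 160: heading 74 -> 274
Final: pos=(-10.95,110.95), heading=274, 13 segment(s) drawn
Segments drawn: 13

Answer: 13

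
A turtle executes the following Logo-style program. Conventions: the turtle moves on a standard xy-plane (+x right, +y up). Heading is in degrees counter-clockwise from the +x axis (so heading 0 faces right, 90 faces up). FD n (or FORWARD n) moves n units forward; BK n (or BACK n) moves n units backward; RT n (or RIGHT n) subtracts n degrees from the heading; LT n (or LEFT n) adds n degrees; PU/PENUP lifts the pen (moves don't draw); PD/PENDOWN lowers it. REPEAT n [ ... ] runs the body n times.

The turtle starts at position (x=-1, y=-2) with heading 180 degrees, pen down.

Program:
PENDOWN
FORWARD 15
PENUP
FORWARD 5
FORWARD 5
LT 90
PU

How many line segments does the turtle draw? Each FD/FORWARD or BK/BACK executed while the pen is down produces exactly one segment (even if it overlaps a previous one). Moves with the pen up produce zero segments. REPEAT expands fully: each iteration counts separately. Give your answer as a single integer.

Answer: 1

Derivation:
Executing turtle program step by step:
Start: pos=(-1,-2), heading=180, pen down
PD: pen down
FD 15: (-1,-2) -> (-16,-2) [heading=180, draw]
PU: pen up
FD 5: (-16,-2) -> (-21,-2) [heading=180, move]
FD 5: (-21,-2) -> (-26,-2) [heading=180, move]
LT 90: heading 180 -> 270
PU: pen up
Final: pos=(-26,-2), heading=270, 1 segment(s) drawn
Segments drawn: 1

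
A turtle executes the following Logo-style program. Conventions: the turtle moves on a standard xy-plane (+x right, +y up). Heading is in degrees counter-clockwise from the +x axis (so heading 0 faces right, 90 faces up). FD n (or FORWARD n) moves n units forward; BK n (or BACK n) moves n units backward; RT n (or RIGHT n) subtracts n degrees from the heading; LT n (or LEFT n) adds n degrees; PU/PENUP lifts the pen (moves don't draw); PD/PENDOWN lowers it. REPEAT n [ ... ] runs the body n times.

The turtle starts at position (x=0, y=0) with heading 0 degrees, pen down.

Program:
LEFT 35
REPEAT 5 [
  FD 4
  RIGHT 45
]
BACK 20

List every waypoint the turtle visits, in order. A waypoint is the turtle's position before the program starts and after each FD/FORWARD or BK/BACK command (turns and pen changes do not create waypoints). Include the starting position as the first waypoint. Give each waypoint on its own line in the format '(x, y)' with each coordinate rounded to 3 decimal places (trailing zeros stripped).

Answer: (0, 0)
(3.277, 2.294)
(7.216, 1.6)
(9.51, -1.677)
(8.816, -5.616)
(5.539, -7.91)
(25.235, -11.383)

Derivation:
Executing turtle program step by step:
Start: pos=(0,0), heading=0, pen down
LT 35: heading 0 -> 35
REPEAT 5 [
  -- iteration 1/5 --
  FD 4: (0,0) -> (3.277,2.294) [heading=35, draw]
  RT 45: heading 35 -> 350
  -- iteration 2/5 --
  FD 4: (3.277,2.294) -> (7.216,1.6) [heading=350, draw]
  RT 45: heading 350 -> 305
  -- iteration 3/5 --
  FD 4: (7.216,1.6) -> (9.51,-1.677) [heading=305, draw]
  RT 45: heading 305 -> 260
  -- iteration 4/5 --
  FD 4: (9.51,-1.677) -> (8.816,-5.616) [heading=260, draw]
  RT 45: heading 260 -> 215
  -- iteration 5/5 --
  FD 4: (8.816,-5.616) -> (5.539,-7.91) [heading=215, draw]
  RT 45: heading 215 -> 170
]
BK 20: (5.539,-7.91) -> (25.235,-11.383) [heading=170, draw]
Final: pos=(25.235,-11.383), heading=170, 6 segment(s) drawn
Waypoints (7 total):
(0, 0)
(3.277, 2.294)
(7.216, 1.6)
(9.51, -1.677)
(8.816, -5.616)
(5.539, -7.91)
(25.235, -11.383)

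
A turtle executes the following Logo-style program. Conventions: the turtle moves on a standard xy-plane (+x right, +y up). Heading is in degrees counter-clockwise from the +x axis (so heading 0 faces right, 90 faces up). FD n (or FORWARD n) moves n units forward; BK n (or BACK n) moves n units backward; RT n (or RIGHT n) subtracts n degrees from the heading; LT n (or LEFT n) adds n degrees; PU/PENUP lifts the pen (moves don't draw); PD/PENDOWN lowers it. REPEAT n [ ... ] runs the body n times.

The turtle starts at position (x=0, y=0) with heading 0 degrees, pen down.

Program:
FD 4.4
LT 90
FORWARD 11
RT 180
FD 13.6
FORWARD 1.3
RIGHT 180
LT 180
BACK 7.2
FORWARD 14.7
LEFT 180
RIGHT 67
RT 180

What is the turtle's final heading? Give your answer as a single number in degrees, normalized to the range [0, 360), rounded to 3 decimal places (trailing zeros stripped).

Answer: 203

Derivation:
Executing turtle program step by step:
Start: pos=(0,0), heading=0, pen down
FD 4.4: (0,0) -> (4.4,0) [heading=0, draw]
LT 90: heading 0 -> 90
FD 11: (4.4,0) -> (4.4,11) [heading=90, draw]
RT 180: heading 90 -> 270
FD 13.6: (4.4,11) -> (4.4,-2.6) [heading=270, draw]
FD 1.3: (4.4,-2.6) -> (4.4,-3.9) [heading=270, draw]
RT 180: heading 270 -> 90
LT 180: heading 90 -> 270
BK 7.2: (4.4,-3.9) -> (4.4,3.3) [heading=270, draw]
FD 14.7: (4.4,3.3) -> (4.4,-11.4) [heading=270, draw]
LT 180: heading 270 -> 90
RT 67: heading 90 -> 23
RT 180: heading 23 -> 203
Final: pos=(4.4,-11.4), heading=203, 6 segment(s) drawn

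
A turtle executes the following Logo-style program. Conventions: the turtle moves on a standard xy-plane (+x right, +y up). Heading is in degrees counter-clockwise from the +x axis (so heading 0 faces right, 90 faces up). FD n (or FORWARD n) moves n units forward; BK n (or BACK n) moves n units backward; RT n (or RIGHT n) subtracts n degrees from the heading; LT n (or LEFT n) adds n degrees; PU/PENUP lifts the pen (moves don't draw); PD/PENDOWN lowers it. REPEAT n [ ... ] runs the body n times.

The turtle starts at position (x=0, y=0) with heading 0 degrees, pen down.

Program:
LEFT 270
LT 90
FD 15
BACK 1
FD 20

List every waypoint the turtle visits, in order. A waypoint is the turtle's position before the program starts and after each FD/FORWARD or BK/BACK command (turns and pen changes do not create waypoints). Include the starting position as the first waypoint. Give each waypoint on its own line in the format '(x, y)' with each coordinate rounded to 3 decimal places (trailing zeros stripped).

Executing turtle program step by step:
Start: pos=(0,0), heading=0, pen down
LT 270: heading 0 -> 270
LT 90: heading 270 -> 0
FD 15: (0,0) -> (15,0) [heading=0, draw]
BK 1: (15,0) -> (14,0) [heading=0, draw]
FD 20: (14,0) -> (34,0) [heading=0, draw]
Final: pos=(34,0), heading=0, 3 segment(s) drawn
Waypoints (4 total):
(0, 0)
(15, 0)
(14, 0)
(34, 0)

Answer: (0, 0)
(15, 0)
(14, 0)
(34, 0)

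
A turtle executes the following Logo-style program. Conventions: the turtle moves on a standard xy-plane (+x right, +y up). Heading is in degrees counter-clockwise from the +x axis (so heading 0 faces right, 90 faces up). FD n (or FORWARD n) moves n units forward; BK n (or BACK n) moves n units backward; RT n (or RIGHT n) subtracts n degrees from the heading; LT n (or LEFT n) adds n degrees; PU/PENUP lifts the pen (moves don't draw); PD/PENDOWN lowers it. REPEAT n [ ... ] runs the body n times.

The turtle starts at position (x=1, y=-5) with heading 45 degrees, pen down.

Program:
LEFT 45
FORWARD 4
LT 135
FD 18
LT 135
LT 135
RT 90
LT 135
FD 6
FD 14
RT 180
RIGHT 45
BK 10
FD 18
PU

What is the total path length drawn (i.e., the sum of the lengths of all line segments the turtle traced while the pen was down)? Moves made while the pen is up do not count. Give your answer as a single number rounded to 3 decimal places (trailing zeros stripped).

Answer: 70

Derivation:
Executing turtle program step by step:
Start: pos=(1,-5), heading=45, pen down
LT 45: heading 45 -> 90
FD 4: (1,-5) -> (1,-1) [heading=90, draw]
LT 135: heading 90 -> 225
FD 18: (1,-1) -> (-11.728,-13.728) [heading=225, draw]
LT 135: heading 225 -> 0
LT 135: heading 0 -> 135
RT 90: heading 135 -> 45
LT 135: heading 45 -> 180
FD 6: (-11.728,-13.728) -> (-17.728,-13.728) [heading=180, draw]
FD 14: (-17.728,-13.728) -> (-31.728,-13.728) [heading=180, draw]
RT 180: heading 180 -> 0
RT 45: heading 0 -> 315
BK 10: (-31.728,-13.728) -> (-38.799,-6.657) [heading=315, draw]
FD 18: (-38.799,-6.657) -> (-26.071,-19.385) [heading=315, draw]
PU: pen up
Final: pos=(-26.071,-19.385), heading=315, 6 segment(s) drawn

Segment lengths:
  seg 1: (1,-5) -> (1,-1), length = 4
  seg 2: (1,-1) -> (-11.728,-13.728), length = 18
  seg 3: (-11.728,-13.728) -> (-17.728,-13.728), length = 6
  seg 4: (-17.728,-13.728) -> (-31.728,-13.728), length = 14
  seg 5: (-31.728,-13.728) -> (-38.799,-6.657), length = 10
  seg 6: (-38.799,-6.657) -> (-26.071,-19.385), length = 18
Total = 70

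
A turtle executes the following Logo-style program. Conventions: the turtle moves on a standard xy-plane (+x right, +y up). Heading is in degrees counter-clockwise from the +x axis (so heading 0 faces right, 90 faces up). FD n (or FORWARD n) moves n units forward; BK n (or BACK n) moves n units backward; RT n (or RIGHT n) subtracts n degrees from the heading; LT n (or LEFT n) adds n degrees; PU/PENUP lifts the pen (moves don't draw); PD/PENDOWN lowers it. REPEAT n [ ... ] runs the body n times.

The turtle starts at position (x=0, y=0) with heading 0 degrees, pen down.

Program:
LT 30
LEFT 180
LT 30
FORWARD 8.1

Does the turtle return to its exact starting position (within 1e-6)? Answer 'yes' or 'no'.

Answer: no

Derivation:
Executing turtle program step by step:
Start: pos=(0,0), heading=0, pen down
LT 30: heading 0 -> 30
LT 180: heading 30 -> 210
LT 30: heading 210 -> 240
FD 8.1: (0,0) -> (-4.05,-7.015) [heading=240, draw]
Final: pos=(-4.05,-7.015), heading=240, 1 segment(s) drawn

Start position: (0, 0)
Final position: (-4.05, -7.015)
Distance = 8.1; >= 1e-6 -> NOT closed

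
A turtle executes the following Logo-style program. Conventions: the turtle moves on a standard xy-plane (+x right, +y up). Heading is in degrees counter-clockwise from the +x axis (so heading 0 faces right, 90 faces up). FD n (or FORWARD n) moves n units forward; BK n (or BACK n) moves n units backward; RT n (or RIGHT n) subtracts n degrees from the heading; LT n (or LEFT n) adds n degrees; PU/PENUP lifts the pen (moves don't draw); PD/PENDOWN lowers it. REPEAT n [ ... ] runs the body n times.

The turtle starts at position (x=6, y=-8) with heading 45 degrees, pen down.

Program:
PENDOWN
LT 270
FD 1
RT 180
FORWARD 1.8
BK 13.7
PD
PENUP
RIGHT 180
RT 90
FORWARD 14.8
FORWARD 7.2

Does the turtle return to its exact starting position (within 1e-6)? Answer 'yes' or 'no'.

Answer: no

Derivation:
Executing turtle program step by step:
Start: pos=(6,-8), heading=45, pen down
PD: pen down
LT 270: heading 45 -> 315
FD 1: (6,-8) -> (6.707,-8.707) [heading=315, draw]
RT 180: heading 315 -> 135
FD 1.8: (6.707,-8.707) -> (5.434,-7.434) [heading=135, draw]
BK 13.7: (5.434,-7.434) -> (15.122,-17.122) [heading=135, draw]
PD: pen down
PU: pen up
RT 180: heading 135 -> 315
RT 90: heading 315 -> 225
FD 14.8: (15.122,-17.122) -> (4.656,-27.587) [heading=225, move]
FD 7.2: (4.656,-27.587) -> (-0.435,-32.678) [heading=225, move]
Final: pos=(-0.435,-32.678), heading=225, 3 segment(s) drawn

Start position: (6, -8)
Final position: (-0.435, -32.678)
Distance = 25.503; >= 1e-6 -> NOT closed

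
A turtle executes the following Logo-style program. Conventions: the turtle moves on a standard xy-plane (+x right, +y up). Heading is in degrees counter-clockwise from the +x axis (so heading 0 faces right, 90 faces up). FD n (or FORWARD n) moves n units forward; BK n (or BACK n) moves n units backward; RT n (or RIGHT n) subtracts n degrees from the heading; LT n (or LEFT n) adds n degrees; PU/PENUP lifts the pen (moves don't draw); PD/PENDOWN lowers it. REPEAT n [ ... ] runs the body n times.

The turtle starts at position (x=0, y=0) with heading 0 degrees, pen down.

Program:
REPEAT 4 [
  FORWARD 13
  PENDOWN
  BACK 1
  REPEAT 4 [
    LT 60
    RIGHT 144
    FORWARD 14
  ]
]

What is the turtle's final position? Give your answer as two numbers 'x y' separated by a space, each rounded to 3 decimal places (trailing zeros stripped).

Answer: 19.237 23.586

Derivation:
Executing turtle program step by step:
Start: pos=(0,0), heading=0, pen down
REPEAT 4 [
  -- iteration 1/4 --
  FD 13: (0,0) -> (13,0) [heading=0, draw]
  PD: pen down
  BK 1: (13,0) -> (12,0) [heading=0, draw]
  REPEAT 4 [
    -- iteration 1/4 --
    LT 60: heading 0 -> 60
    RT 144: heading 60 -> 276
    FD 14: (12,0) -> (13.463,-13.923) [heading=276, draw]
    -- iteration 2/4 --
    LT 60: heading 276 -> 336
    RT 144: heading 336 -> 192
    FD 14: (13.463,-13.923) -> (-0.231,-16.834) [heading=192, draw]
    -- iteration 3/4 --
    LT 60: heading 192 -> 252
    RT 144: heading 252 -> 108
    FD 14: (-0.231,-16.834) -> (-4.557,-3.519) [heading=108, draw]
    -- iteration 4/4 --
    LT 60: heading 108 -> 168
    RT 144: heading 168 -> 24
    FD 14: (-4.557,-3.519) -> (8.233,2.175) [heading=24, draw]
  ]
  -- iteration 2/4 --
  FD 13: (8.233,2.175) -> (20.109,7.463) [heading=24, draw]
  PD: pen down
  BK 1: (20.109,7.463) -> (19.195,7.056) [heading=24, draw]
  REPEAT 4 [
    -- iteration 1/4 --
    LT 60: heading 24 -> 84
    RT 144: heading 84 -> 300
    FD 14: (19.195,7.056) -> (26.195,-5.068) [heading=300, draw]
    -- iteration 2/4 --
    LT 60: heading 300 -> 0
    RT 144: heading 0 -> 216
    FD 14: (26.195,-5.068) -> (14.869,-13.297) [heading=216, draw]
    -- iteration 3/4 --
    LT 60: heading 216 -> 276
    RT 144: heading 276 -> 132
    FD 14: (14.869,-13.297) -> (5.501,-2.893) [heading=132, draw]
    -- iteration 4/4 --
    LT 60: heading 132 -> 192
    RT 144: heading 192 -> 48
    FD 14: (5.501,-2.893) -> (14.869,7.511) [heading=48, draw]
  ]
  -- iteration 3/4 --
  FD 13: (14.869,7.511) -> (23.568,17.171) [heading=48, draw]
  PD: pen down
  BK 1: (23.568,17.171) -> (22.899,16.428) [heading=48, draw]
  REPEAT 4 [
    -- iteration 1/4 --
    LT 60: heading 48 -> 108
    RT 144: heading 108 -> 324
    FD 14: (22.899,16.428) -> (34.225,8.199) [heading=324, draw]
    -- iteration 2/4 --
    LT 60: heading 324 -> 24
    RT 144: heading 24 -> 240
    FD 14: (34.225,8.199) -> (27.225,-3.925) [heading=240, draw]
    -- iteration 3/4 --
    LT 60: heading 240 -> 300
    RT 144: heading 300 -> 156
    FD 14: (27.225,-3.925) -> (14.435,1.769) [heading=156, draw]
    -- iteration 4/4 --
    LT 60: heading 156 -> 216
    RT 144: heading 216 -> 72
    FD 14: (14.435,1.769) -> (18.761,15.084) [heading=72, draw]
  ]
  -- iteration 4/4 --
  FD 13: (18.761,15.084) -> (22.779,27.448) [heading=72, draw]
  PD: pen down
  BK 1: (22.779,27.448) -> (22.47,26.497) [heading=72, draw]
  REPEAT 4 [
    -- iteration 1/4 --
    LT 60: heading 72 -> 132
    RT 144: heading 132 -> 348
    FD 14: (22.47,26.497) -> (36.164,23.586) [heading=348, draw]
    -- iteration 2/4 --
    LT 60: heading 348 -> 48
    RT 144: heading 48 -> 264
    FD 14: (36.164,23.586) -> (34.7,9.663) [heading=264, draw]
    -- iteration 3/4 --
    LT 60: heading 264 -> 324
    RT 144: heading 324 -> 180
    FD 14: (34.7,9.663) -> (20.7,9.663) [heading=180, draw]
    -- iteration 4/4 --
    LT 60: heading 180 -> 240
    RT 144: heading 240 -> 96
    FD 14: (20.7,9.663) -> (19.237,23.586) [heading=96, draw]
  ]
]
Final: pos=(19.237,23.586), heading=96, 24 segment(s) drawn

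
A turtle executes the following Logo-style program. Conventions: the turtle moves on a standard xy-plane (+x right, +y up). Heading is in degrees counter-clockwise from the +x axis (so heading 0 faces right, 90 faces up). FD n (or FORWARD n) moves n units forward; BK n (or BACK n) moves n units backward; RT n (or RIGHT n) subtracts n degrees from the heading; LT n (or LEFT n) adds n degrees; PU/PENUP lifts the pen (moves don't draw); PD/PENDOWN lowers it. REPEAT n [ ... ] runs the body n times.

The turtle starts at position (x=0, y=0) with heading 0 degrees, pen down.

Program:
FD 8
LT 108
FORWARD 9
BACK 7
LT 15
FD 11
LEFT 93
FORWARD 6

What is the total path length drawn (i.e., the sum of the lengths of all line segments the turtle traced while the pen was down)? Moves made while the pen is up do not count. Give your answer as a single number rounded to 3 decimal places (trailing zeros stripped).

Executing turtle program step by step:
Start: pos=(0,0), heading=0, pen down
FD 8: (0,0) -> (8,0) [heading=0, draw]
LT 108: heading 0 -> 108
FD 9: (8,0) -> (5.219,8.56) [heading=108, draw]
BK 7: (5.219,8.56) -> (7.382,1.902) [heading=108, draw]
LT 15: heading 108 -> 123
FD 11: (7.382,1.902) -> (1.391,11.127) [heading=123, draw]
LT 93: heading 123 -> 216
FD 6: (1.391,11.127) -> (-3.463,7.601) [heading=216, draw]
Final: pos=(-3.463,7.601), heading=216, 5 segment(s) drawn

Segment lengths:
  seg 1: (0,0) -> (8,0), length = 8
  seg 2: (8,0) -> (5.219,8.56), length = 9
  seg 3: (5.219,8.56) -> (7.382,1.902), length = 7
  seg 4: (7.382,1.902) -> (1.391,11.127), length = 11
  seg 5: (1.391,11.127) -> (-3.463,7.601), length = 6
Total = 41

Answer: 41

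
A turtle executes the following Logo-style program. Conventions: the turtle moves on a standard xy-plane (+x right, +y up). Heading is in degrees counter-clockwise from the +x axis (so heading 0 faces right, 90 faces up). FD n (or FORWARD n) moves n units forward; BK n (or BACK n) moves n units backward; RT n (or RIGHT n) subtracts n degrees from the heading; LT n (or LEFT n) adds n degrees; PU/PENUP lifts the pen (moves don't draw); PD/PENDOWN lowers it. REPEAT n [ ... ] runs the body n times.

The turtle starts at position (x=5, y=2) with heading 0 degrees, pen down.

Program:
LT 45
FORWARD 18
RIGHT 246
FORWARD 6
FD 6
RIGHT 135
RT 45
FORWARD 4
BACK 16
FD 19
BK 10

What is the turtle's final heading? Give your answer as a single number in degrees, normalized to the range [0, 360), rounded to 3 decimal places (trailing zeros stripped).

Answer: 339

Derivation:
Executing turtle program step by step:
Start: pos=(5,2), heading=0, pen down
LT 45: heading 0 -> 45
FD 18: (5,2) -> (17.728,14.728) [heading=45, draw]
RT 246: heading 45 -> 159
FD 6: (17.728,14.728) -> (12.126,16.878) [heading=159, draw]
FD 6: (12.126,16.878) -> (6.525,19.028) [heading=159, draw]
RT 135: heading 159 -> 24
RT 45: heading 24 -> 339
FD 4: (6.525,19.028) -> (10.259,17.595) [heading=339, draw]
BK 16: (10.259,17.595) -> (-4.678,23.329) [heading=339, draw]
FD 19: (-4.678,23.329) -> (13.06,16.52) [heading=339, draw]
BK 10: (13.06,16.52) -> (3.724,20.103) [heading=339, draw]
Final: pos=(3.724,20.103), heading=339, 7 segment(s) drawn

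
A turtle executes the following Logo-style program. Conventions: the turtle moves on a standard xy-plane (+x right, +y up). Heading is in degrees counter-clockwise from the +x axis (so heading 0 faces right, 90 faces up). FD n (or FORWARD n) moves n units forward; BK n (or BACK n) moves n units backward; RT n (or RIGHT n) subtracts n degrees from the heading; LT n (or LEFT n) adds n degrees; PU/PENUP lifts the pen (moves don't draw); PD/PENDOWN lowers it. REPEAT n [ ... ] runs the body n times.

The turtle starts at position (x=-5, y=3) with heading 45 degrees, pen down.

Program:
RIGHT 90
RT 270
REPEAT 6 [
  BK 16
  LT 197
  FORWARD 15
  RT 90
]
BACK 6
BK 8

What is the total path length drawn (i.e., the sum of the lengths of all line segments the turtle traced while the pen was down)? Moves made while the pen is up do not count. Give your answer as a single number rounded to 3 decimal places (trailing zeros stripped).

Answer: 200

Derivation:
Executing turtle program step by step:
Start: pos=(-5,3), heading=45, pen down
RT 90: heading 45 -> 315
RT 270: heading 315 -> 45
REPEAT 6 [
  -- iteration 1/6 --
  BK 16: (-5,3) -> (-16.314,-8.314) [heading=45, draw]
  LT 197: heading 45 -> 242
  FD 15: (-16.314,-8.314) -> (-23.356,-21.558) [heading=242, draw]
  RT 90: heading 242 -> 152
  -- iteration 2/6 --
  BK 16: (-23.356,-21.558) -> (-9.229,-29.069) [heading=152, draw]
  LT 197: heading 152 -> 349
  FD 15: (-9.229,-29.069) -> (5.496,-31.932) [heading=349, draw]
  RT 90: heading 349 -> 259
  -- iteration 3/6 --
  BK 16: (5.496,-31.932) -> (8.549,-16.226) [heading=259, draw]
  LT 197: heading 259 -> 96
  FD 15: (8.549,-16.226) -> (6.981,-1.308) [heading=96, draw]
  RT 90: heading 96 -> 6
  -- iteration 4/6 --
  BK 16: (6.981,-1.308) -> (-8.932,-2.98) [heading=6, draw]
  LT 197: heading 6 -> 203
  FD 15: (-8.932,-2.98) -> (-22.739,-8.841) [heading=203, draw]
  RT 90: heading 203 -> 113
  -- iteration 5/6 --
  BK 16: (-22.739,-8.841) -> (-16.487,-23.569) [heading=113, draw]
  LT 197: heading 113 -> 310
  FD 15: (-16.487,-23.569) -> (-6.846,-35.06) [heading=310, draw]
  RT 90: heading 310 -> 220
  -- iteration 6/6 --
  BK 16: (-6.846,-35.06) -> (5.411,-24.775) [heading=220, draw]
  LT 197: heading 220 -> 57
  FD 15: (5.411,-24.775) -> (13.581,-12.195) [heading=57, draw]
  RT 90: heading 57 -> 327
]
BK 6: (13.581,-12.195) -> (8.549,-8.927) [heading=327, draw]
BK 8: (8.549,-8.927) -> (1.839,-4.57) [heading=327, draw]
Final: pos=(1.839,-4.57), heading=327, 14 segment(s) drawn

Segment lengths:
  seg 1: (-5,3) -> (-16.314,-8.314), length = 16
  seg 2: (-16.314,-8.314) -> (-23.356,-21.558), length = 15
  seg 3: (-23.356,-21.558) -> (-9.229,-29.069), length = 16
  seg 4: (-9.229,-29.069) -> (5.496,-31.932), length = 15
  seg 5: (5.496,-31.932) -> (8.549,-16.226), length = 16
  seg 6: (8.549,-16.226) -> (6.981,-1.308), length = 15
  seg 7: (6.981,-1.308) -> (-8.932,-2.98), length = 16
  seg 8: (-8.932,-2.98) -> (-22.739,-8.841), length = 15
  seg 9: (-22.739,-8.841) -> (-16.487,-23.569), length = 16
  seg 10: (-16.487,-23.569) -> (-6.846,-35.06), length = 15
  seg 11: (-6.846,-35.06) -> (5.411,-24.775), length = 16
  seg 12: (5.411,-24.775) -> (13.581,-12.195), length = 15
  seg 13: (13.581,-12.195) -> (8.549,-8.927), length = 6
  seg 14: (8.549,-8.927) -> (1.839,-4.57), length = 8
Total = 200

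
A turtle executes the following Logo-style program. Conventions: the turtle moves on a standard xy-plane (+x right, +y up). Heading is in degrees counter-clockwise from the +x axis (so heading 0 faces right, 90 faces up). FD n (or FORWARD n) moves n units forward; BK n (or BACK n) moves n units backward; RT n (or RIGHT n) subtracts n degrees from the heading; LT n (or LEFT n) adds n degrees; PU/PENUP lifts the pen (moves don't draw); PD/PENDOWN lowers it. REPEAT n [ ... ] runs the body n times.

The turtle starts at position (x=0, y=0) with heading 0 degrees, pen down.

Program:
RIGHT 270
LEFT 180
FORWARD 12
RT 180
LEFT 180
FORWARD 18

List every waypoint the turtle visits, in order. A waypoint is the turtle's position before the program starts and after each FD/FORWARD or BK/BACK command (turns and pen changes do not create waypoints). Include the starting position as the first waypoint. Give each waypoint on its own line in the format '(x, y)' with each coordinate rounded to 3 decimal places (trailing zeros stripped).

Executing turtle program step by step:
Start: pos=(0,0), heading=0, pen down
RT 270: heading 0 -> 90
LT 180: heading 90 -> 270
FD 12: (0,0) -> (0,-12) [heading=270, draw]
RT 180: heading 270 -> 90
LT 180: heading 90 -> 270
FD 18: (0,-12) -> (0,-30) [heading=270, draw]
Final: pos=(0,-30), heading=270, 2 segment(s) drawn
Waypoints (3 total):
(0, 0)
(0, -12)
(0, -30)

Answer: (0, 0)
(0, -12)
(0, -30)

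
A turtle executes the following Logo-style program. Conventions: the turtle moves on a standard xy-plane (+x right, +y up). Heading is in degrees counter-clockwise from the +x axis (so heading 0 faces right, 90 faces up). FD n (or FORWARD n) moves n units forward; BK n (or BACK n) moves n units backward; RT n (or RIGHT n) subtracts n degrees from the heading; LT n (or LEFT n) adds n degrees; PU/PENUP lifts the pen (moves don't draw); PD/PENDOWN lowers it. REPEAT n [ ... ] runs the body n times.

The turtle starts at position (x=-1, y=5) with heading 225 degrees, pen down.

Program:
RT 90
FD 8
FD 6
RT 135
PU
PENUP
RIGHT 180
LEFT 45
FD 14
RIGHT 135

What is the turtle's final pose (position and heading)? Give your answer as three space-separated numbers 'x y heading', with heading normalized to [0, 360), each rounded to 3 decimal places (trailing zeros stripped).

Answer: -20.799 5 90

Derivation:
Executing turtle program step by step:
Start: pos=(-1,5), heading=225, pen down
RT 90: heading 225 -> 135
FD 8: (-1,5) -> (-6.657,10.657) [heading=135, draw]
FD 6: (-6.657,10.657) -> (-10.899,14.899) [heading=135, draw]
RT 135: heading 135 -> 0
PU: pen up
PU: pen up
RT 180: heading 0 -> 180
LT 45: heading 180 -> 225
FD 14: (-10.899,14.899) -> (-20.799,5) [heading=225, move]
RT 135: heading 225 -> 90
Final: pos=(-20.799,5), heading=90, 2 segment(s) drawn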